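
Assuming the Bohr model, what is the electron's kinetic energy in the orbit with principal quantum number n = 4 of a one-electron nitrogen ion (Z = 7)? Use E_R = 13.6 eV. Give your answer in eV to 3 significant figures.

41.6 eV

For a Coulomb orbit the virial theorem gives K = −E_n.
E_n = −E_R·Z²/n², so K = E_R·Z²/n² = 13.6 × 7²/4² = 41.6 eV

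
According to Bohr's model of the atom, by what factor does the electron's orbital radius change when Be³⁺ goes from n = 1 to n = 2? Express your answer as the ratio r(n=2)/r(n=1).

r ∝ Z^-1 · n^2; with Z fixed, r ∝ n^2.
r(n=2)/r(n=1) = (2/1)^2 = 4

4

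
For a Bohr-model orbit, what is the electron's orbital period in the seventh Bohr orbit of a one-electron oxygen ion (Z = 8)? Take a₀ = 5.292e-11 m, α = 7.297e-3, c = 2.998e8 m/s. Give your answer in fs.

r = n²a₀/Z = 7²·5.292e-11/8 = 3.241e-10 m
v = Zαc/n = 8·0.007297·2.998e8/7 = 2.500e6 m/s
T = 2πr/v = 8.146e-16 s = 0.8146 fs

0.8146 fs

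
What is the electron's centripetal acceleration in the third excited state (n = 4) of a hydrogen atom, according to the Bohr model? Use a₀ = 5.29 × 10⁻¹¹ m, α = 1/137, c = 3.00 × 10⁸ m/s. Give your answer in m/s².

r = n²a₀/Z = 8.46 × 10⁻¹⁰ m, v = Zαc/n = 5.47 × 10⁵ m/s
a = v²/r = (5.47 × 10⁵)² / 8.46 × 10⁻¹⁰ = 3.54 × 10²⁰ m/s²

3.54 × 10²⁰ m/s²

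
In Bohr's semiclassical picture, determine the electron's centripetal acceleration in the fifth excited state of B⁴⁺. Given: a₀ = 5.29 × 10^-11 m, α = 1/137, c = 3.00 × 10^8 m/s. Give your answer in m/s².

r = n²a₀/Z = 3.81 × 10^-10 m, v = Zαc/n = 1.82 × 10^6 m/s
a = v²/r = (1.82 × 10^6)² / 3.81 × 10^-10 = 8.74 × 10^21 m/s²

8.74 × 10^21 m/s²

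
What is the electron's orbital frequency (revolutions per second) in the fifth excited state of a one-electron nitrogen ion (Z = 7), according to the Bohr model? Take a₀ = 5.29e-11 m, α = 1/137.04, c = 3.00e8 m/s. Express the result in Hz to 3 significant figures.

1.49e15 Hz

r = n²a₀/Z = 2.72e-10 m, v = Zαc/n = 2.55e6 m/s
f = v/(2πr) = 1.49e15 Hz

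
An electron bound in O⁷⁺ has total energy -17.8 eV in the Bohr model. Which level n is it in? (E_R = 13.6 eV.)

E_n = −E_R Z²/n² ⇒ n² = E_R Z²/(−E_n) = 13.6 × 8² / 17.8 ≈ 48.90
n = 7

7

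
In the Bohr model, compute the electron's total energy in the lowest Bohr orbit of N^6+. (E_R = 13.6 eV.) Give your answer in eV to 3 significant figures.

-666 eV

E_n = −E_R·Z²/n² = −13.6 × 7²/1² = -666 eV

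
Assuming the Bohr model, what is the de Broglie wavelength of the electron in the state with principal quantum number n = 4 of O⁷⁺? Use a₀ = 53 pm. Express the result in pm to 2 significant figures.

170 pm

The Bohr quantisation condition is nλ = 2πr_n.
r_n = n²a₀/Z = 110 pm
λ = 2πr_n/n = 2π·110/4 = 170 pm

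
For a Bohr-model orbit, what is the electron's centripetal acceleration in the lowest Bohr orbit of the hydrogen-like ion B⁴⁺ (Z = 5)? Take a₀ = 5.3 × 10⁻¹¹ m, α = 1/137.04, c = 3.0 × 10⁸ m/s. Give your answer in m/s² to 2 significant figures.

r = n²a₀/Z = 1.1 × 10⁻¹¹ m, v = Zαc/n = 1.1 × 10⁷ m/s
a = v²/r = (1.1 × 10⁷)² / 1.1 × 10⁻¹¹ = 1.1 × 10²⁵ m/s²

1.1 × 10²⁵ m/s²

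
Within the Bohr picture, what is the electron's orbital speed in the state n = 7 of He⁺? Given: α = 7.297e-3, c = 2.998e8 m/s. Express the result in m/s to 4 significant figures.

6.250e5 m/s

v_n = Zαc/n = 2 × 0.007297 × 2.998e8 / 7
    = 6.250e5 m/s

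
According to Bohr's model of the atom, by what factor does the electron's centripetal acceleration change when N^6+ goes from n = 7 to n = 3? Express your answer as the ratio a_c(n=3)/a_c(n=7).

2401/81

a_c ∝ Z^3 · n^-4; with Z fixed, a_c ∝ n^-4.
a_c(n=3)/a_c(n=7) = (3/7)^-4 = 2401/81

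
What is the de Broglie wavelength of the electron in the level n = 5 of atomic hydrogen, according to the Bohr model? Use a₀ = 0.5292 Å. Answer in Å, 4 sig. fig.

The Bohr quantisation condition is nλ = 2πr_n.
r_n = n²a₀/Z = 13.23 Å
λ = 2πr_n/n = 2π·13.23/5 = 16.63 Å

16.63 Å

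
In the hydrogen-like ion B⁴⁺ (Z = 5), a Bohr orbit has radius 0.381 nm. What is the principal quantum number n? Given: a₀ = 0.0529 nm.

r_n = n²a₀/Z ⇒ n² = rZ/a₀ = 0.381 × 5 / 0.0529 ≈ 36.01
n = 6

6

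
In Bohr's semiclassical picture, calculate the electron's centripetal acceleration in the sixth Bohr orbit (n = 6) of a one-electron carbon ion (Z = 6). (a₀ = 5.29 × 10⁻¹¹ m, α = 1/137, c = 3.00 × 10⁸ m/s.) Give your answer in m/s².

r = n²a₀/Z = 3.17 × 10⁻¹⁰ m, v = Zαc/n = 2.19 × 10⁶ m/s
a = v²/r = (2.19 × 10⁶)² / 3.17 × 10⁻¹⁰ = 1.51 × 10²² m/s²

1.51 × 10²² m/s²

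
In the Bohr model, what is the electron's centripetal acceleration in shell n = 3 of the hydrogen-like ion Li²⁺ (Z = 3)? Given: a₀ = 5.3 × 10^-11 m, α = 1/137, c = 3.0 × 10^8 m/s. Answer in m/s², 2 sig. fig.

3.0 × 10^22 m/s²

r = n²a₀/Z = 1.6 × 10^-10 m, v = Zαc/n = 2.2 × 10^6 m/s
a = v²/r = (2.2 × 10^6)² / 1.6 × 10^-10 = 3.0 × 10^22 m/s²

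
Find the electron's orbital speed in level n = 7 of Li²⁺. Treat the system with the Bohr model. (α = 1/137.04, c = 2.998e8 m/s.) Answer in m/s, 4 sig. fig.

v_n = Zαc/n = 3 × 0.007297 × 2.998e8 / 7
    = 9.376e5 m/s

9.376e5 m/s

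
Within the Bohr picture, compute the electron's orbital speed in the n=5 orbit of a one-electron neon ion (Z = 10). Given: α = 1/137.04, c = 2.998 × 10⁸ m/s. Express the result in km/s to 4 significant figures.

4375 km/s

v_n = Zαc/n = 10 × 0.007297 × 2.998 × 10⁸ / 5
    = 4375 km/s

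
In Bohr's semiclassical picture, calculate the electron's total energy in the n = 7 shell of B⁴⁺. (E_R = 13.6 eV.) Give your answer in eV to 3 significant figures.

E_n = −E_R·Z²/n² = −13.6 × 5²/7² = -6.94 eV

-6.94 eV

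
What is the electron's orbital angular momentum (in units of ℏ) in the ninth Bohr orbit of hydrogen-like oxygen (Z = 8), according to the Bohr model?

L_n = nℏ, so L/ℏ = n = 9.

9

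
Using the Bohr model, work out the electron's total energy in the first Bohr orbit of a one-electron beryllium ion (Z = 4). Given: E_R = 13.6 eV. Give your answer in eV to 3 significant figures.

-218 eV

E_n = −E_R·Z²/n² = −13.6 × 4²/1² = -218 eV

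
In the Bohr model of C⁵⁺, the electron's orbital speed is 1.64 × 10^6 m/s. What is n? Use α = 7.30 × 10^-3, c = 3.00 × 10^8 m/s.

8

v_n = Zαc/n ⇒ n = Zαc/v = 6 × 0.00730 × 3.00 × 10^8 / 1.64 × 10^6 ≈ 8.01
n = 8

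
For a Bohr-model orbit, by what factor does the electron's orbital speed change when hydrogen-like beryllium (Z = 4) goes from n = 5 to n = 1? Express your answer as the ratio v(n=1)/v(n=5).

5

v ∝ Z^1 · n^-1; with Z fixed, v ∝ n^-1.
v(n=1)/v(n=5) = (1/5)^-1 = 5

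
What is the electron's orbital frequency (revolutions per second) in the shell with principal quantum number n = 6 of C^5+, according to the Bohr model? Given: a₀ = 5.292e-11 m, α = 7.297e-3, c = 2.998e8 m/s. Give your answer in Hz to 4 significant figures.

r = n²a₀/Z = 3.175e-10 m, v = Zαc/n = 2.188e6 m/s
f = v/(2πr) = 1.097e15 Hz

1.097e15 Hz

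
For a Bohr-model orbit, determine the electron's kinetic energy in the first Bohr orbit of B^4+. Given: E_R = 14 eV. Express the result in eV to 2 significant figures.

350 eV

For a Coulomb orbit the virial theorem gives K = −E_n.
E_n = −E_R·Z²/n², so K = E_R·Z²/n² = 14 × 5²/1² = 350 eV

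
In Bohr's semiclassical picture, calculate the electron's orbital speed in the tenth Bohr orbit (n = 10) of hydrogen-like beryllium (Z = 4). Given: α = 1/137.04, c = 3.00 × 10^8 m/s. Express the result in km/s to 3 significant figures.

876 km/s

v_n = Zαc/n = 4 × 0.00730 × 3.00 × 10^8 / 10
    = 876 km/s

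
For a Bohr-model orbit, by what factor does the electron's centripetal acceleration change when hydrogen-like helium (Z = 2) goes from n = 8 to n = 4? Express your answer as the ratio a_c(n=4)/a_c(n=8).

16

a_c ∝ Z^3 · n^-4; with Z fixed, a_c ∝ n^-4.
a_c(n=4)/a_c(n=8) = (4/8)^-4 = 16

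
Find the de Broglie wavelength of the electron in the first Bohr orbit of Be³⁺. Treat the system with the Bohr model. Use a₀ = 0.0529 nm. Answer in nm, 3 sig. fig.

0.0831 nm

The Bohr quantisation condition is nλ = 2πr_n.
r_n = n²a₀/Z = 0.0132 nm
λ = 2πr_n/n = 2π·0.0132/1 = 0.0831 nm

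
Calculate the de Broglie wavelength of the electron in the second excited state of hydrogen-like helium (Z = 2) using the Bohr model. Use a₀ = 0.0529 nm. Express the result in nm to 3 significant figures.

0.499 nm

The Bohr quantisation condition is nλ = 2πr_n.
r_n = n²a₀/Z = 0.238 nm
λ = 2πr_n/n = 2π·0.238/3 = 0.499 nm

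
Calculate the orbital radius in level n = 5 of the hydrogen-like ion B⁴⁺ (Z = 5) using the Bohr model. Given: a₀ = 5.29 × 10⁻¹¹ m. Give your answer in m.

2.64 × 10⁻¹⁰ m

r_n = n²a₀/Z = 5² × 5.29 × 10⁻¹¹ / 5
    = 25 × 5.29 × 10⁻¹¹ / 5 = 2.64 × 10⁻¹⁰ m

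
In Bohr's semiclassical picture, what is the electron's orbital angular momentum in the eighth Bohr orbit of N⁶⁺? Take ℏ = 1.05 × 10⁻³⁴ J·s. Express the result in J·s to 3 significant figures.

L_n = nℏ = 8 × 1.05 × 10⁻³⁴ = 8.40 × 10⁻³⁴ J·s

8.40 × 10⁻³⁴ J·s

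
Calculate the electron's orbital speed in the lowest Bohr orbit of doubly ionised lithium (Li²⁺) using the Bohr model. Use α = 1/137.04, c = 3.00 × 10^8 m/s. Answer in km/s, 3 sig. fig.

6570 km/s

v_n = Zαc/n = 3 × 0.00730 × 3.00 × 10^8 / 1
    = 6570 km/s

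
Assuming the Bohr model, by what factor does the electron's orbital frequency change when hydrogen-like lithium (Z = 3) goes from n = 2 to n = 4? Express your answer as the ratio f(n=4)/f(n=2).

f ∝ Z^2 · n^-3; with Z fixed, f ∝ n^-3.
f(n=4)/f(n=2) = (4/2)^-3 = 1/8

1/8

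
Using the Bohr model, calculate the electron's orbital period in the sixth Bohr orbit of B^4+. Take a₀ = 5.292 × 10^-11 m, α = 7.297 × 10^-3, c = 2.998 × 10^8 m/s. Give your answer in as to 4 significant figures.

1313 as

r = n²a₀/Z = 6²·5.292 × 10^-11/5 = 3.810 × 10^-10 m
v = Zαc/n = 5·0.007297·2.998 × 10^8/6 = 1.823 × 10^6 m/s
T = 2πr/v = 1.313 × 10^-15 s = 1313 as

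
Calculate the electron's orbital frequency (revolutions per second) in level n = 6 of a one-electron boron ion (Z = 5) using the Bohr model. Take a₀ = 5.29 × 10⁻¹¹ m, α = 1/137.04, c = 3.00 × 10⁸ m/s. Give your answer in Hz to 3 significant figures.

r = n²a₀/Z = 3.81 × 10⁻¹⁰ m, v = Zαc/n = 1.82 × 10⁶ m/s
f = v/(2πr) = 7.62 × 10¹⁴ Hz

7.62 × 10¹⁴ Hz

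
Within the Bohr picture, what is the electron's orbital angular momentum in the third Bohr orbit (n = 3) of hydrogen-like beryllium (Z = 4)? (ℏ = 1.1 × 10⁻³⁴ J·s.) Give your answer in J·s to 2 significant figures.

L_n = nℏ = 3 × 1.1 × 10⁻³⁴ = 3.3 × 10⁻³⁴ J·s

3.3 × 10⁻³⁴ J·s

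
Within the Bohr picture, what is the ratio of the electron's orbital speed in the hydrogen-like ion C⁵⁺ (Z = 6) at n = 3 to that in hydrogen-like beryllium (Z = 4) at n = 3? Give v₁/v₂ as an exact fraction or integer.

v ∝ Z^1 · n^-1
v₁/v₂ = (6/4)^1 · (3/3)^-1 = 3/2

3/2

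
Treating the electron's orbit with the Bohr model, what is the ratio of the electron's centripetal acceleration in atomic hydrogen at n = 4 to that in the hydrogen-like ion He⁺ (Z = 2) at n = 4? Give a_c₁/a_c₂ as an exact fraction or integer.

a_c ∝ Z^3 · n^-4
a_c₁/a_c₂ = (1/2)^3 · (4/4)^-4 = 1/8

1/8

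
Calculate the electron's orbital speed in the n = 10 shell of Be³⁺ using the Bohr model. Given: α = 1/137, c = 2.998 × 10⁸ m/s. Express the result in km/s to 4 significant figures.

875.3 km/s

v_n = Zαc/n = 4 × 0.007299 × 2.998 × 10⁸ / 10
    = 875.3 km/s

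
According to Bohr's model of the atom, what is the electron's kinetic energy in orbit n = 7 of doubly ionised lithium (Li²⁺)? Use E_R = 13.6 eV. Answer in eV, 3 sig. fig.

For a Coulomb orbit the virial theorem gives K = −E_n.
E_n = −E_R·Z²/n², so K = E_R·Z²/n² = 13.6 × 3²/7² = 2.50 eV

2.50 eV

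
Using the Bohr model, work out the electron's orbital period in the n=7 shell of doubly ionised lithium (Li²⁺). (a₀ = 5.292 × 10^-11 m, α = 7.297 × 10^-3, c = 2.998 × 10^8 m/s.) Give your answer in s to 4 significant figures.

5.793 × 10^-15 s

r = n²a₀/Z = 7²·5.292 × 10^-11/3 = 8.644 × 10^-10 m
v = Zαc/n = 3·0.007297·2.998 × 10^8/7 = 9.376 × 10^5 m/s
T = 2πr/v = 5.793 × 10^-15 s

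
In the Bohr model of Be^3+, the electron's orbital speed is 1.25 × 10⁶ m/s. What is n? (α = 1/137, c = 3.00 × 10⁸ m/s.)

7

v_n = Zαc/n ⇒ n = Zαc/v = 4 × 0.00730 × 3.00 × 10⁸ / 1.25 × 10⁶ ≈ 7.01
n = 7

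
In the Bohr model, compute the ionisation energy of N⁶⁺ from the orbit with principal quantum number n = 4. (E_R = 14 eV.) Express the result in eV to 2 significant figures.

E_n = −E_R·Z²/n² = −14 × 7²/4² eV = -43 eV
Ionisation energy = −E_n = 43 eV

43 eV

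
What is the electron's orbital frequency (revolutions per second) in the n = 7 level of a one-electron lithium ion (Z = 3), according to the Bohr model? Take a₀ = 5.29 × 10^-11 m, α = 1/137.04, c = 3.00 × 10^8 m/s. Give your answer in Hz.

1.73 × 10^14 Hz

r = n²a₀/Z = 8.64 × 10^-10 m, v = Zαc/n = 9.38 × 10^5 m/s
f = v/(2πr) = 1.73 × 10^14 Hz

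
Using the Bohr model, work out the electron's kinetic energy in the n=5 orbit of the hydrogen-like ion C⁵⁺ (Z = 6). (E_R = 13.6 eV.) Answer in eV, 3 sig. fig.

19.6 eV

For a Coulomb orbit the virial theorem gives K = −E_n.
E_n = −E_R·Z²/n², so K = E_R·Z²/n² = 13.6 × 6²/5² = 19.6 eV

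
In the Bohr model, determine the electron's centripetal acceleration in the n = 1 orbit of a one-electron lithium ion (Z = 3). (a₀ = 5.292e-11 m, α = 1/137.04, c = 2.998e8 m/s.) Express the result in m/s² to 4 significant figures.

2.442e24 m/s²

r = n²a₀/Z = 1.764e-11 m, v = Zαc/n = 6.563e6 m/s
a = v²/r = (6.563e6)² / 1.764e-11 = 2.442e24 m/s²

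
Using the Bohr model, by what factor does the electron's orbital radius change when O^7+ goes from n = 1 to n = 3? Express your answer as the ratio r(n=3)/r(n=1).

r ∝ Z^-1 · n^2; with Z fixed, r ∝ n^2.
r(n=3)/r(n=1) = (3/1)^2 = 9

9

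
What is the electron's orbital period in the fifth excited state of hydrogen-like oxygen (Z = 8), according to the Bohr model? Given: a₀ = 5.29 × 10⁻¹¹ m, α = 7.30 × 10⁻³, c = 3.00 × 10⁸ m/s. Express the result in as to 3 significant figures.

r = n²a₀/Z = 6²·5.29 × 10⁻¹¹/8 = 2.38 × 10⁻¹⁰ m
v = Zαc/n = 8·0.00730·3.00 × 10⁸/6 = 2.92 × 10⁶ m/s
T = 2πr/v = 5.12 × 10⁻¹⁶ s = 512 as

512 as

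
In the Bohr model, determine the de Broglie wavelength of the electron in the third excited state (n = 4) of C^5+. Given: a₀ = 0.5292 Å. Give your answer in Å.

2.217 Å

The Bohr quantisation condition is nλ = 2πr_n.
r_n = n²a₀/Z = 1.411 Å
λ = 2πr_n/n = 2π·1.411/4 = 2.217 Å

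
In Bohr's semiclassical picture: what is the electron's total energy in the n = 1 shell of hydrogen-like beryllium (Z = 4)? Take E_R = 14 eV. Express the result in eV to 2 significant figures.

E_n = −E_R·Z²/n² = −14 × 4²/1² = -220 eV

-220 eV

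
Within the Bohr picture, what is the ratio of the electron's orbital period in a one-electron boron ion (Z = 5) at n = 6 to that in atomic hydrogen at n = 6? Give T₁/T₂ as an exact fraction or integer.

1/25

T ∝ Z^-2 · n^3
T₁/T₂ = (5/1)^-2 · (6/6)^3 = 1/25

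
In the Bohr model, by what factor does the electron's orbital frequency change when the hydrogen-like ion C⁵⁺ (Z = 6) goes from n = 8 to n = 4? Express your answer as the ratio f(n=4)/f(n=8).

8

f ∝ Z^2 · n^-3; with Z fixed, f ∝ n^-3.
f(n=4)/f(n=8) = (4/8)^-3 = 8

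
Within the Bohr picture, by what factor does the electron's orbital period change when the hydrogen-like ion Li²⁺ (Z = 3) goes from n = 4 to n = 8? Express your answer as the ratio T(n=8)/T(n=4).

8

T ∝ Z^-2 · n^3; with Z fixed, T ∝ n^3.
T(n=8)/T(n=4) = (8/4)^3 = 8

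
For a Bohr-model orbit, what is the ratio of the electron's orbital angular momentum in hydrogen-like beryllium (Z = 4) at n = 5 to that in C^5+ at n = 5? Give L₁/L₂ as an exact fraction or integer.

L = nℏ is independent of Z.
L₁/L₂ = n₁/n₂ = 5/5 = 1

1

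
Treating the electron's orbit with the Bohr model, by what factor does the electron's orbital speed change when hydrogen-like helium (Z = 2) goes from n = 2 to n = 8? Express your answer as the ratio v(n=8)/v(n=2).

1/4

v ∝ Z^1 · n^-1; with Z fixed, v ∝ n^-1.
v(n=8)/v(n=2) = (8/2)^-1 = 1/4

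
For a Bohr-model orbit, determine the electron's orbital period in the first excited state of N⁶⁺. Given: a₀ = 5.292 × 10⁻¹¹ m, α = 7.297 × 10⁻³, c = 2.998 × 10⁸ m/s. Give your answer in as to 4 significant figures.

r = n²a₀/Z = 2²·5.292 × 10⁻¹¹/7 = 3.024 × 10⁻¹¹ m
v = Zαc/n = 7·0.007297·2.998 × 10⁸/2 = 7.657 × 10⁶ m/s
T = 2πr/v = 2.482 × 10⁻¹⁷ s = 24.82 as

24.82 as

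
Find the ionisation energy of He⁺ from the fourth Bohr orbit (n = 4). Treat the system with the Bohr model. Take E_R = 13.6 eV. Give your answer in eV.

3.40 eV

E_n = −E_R·Z²/n² = −13.6 × 2²/4² eV = -3.40 eV
Ionisation energy = −E_n = 3.40 eV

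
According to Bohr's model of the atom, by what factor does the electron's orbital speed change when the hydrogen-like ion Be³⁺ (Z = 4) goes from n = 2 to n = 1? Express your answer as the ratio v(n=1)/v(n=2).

v ∝ Z^1 · n^-1; with Z fixed, v ∝ n^-1.
v(n=1)/v(n=2) = (1/2)^-1 = 2

2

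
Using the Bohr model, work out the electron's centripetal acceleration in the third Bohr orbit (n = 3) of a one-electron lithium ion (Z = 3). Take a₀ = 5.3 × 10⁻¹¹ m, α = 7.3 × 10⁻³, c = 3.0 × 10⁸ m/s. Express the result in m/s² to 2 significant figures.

3.0 × 10²² m/s²

r = n²a₀/Z = 1.6 × 10⁻¹⁰ m, v = Zαc/n = 2.2 × 10⁶ m/s
a = v²/r = (2.2 × 10⁶)² / 1.6 × 10⁻¹⁰ = 3.0 × 10²² m/s²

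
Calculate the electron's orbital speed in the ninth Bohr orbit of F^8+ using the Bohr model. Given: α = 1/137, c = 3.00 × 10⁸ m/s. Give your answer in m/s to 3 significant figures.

v_n = Zαc/n = 9 × 0.00730 × 3.00 × 10⁸ / 9
    = 2.19 × 10⁶ m/s

2.19 × 10⁶ m/s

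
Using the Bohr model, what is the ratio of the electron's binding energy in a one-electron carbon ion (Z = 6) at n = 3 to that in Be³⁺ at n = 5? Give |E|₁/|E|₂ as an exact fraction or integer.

25/4

|E| ∝ Z^2 · n^-2
|E|₁/|E|₂ = (6/4)^2 · (3/5)^-2 = 25/4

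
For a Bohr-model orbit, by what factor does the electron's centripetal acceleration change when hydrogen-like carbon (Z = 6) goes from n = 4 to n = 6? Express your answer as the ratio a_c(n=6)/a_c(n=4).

a_c ∝ Z^3 · n^-4; with Z fixed, a_c ∝ n^-4.
a_c(n=6)/a_c(n=4) = (6/4)^-4 = 16/81

16/81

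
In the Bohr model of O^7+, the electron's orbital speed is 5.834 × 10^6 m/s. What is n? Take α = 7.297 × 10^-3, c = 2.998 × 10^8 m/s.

v_n = Zαc/n ⇒ n = Zαc/v = 8 × 0.007297 × 2.998 × 10^8 / 5.834 × 10^6 ≈ 3.00
n = 3

3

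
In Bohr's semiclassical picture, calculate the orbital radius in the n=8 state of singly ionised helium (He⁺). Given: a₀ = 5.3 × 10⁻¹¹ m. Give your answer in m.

r_n = n²a₀/Z = 8² × 5.3 × 10⁻¹¹ / 2
    = 64 × 5.3 × 10⁻¹¹ / 2 = 1.7 × 10⁻⁹ m

1.7 × 10⁻⁹ m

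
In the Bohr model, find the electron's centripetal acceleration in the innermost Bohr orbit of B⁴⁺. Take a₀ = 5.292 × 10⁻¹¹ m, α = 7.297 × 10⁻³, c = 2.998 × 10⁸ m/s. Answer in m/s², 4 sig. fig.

1.130 × 10²⁵ m/s²

r = n²a₀/Z = 1.058 × 10⁻¹¹ m, v = Zαc/n = 1.094 × 10⁷ m/s
a = v²/r = (1.094 × 10⁷)² / 1.058 × 10⁻¹¹ = 1.130 × 10²⁵ m/s²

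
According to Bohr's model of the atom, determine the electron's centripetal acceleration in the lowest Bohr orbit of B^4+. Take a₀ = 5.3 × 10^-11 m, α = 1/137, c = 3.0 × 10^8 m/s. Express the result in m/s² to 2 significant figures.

1.1 × 10^25 m/s²

r = n²a₀/Z = 1.1 × 10^-11 m, v = Zαc/n = 1.1 × 10^7 m/s
a = v²/r = (1.1 × 10^7)² / 1.1 × 10^-11 = 1.1 × 10^25 m/s²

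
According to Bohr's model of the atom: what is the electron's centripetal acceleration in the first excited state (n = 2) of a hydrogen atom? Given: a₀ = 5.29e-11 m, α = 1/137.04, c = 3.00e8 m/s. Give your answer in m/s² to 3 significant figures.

r = n²a₀/Z = 2.12e-10 m, v = Zαc/n = 1.09e6 m/s
a = v²/r = (1.09e6)² / 2.12e-10 = 5.66e21 m/s²

5.66e21 m/s²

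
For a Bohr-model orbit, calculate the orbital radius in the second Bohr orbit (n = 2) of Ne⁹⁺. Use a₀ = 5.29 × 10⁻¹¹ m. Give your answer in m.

r_n = n²a₀/Z = 2² × 5.29 × 10⁻¹¹ / 10
    = 4 × 5.29 × 10⁻¹¹ / 10 = 2.12 × 10⁻¹¹ m

2.12 × 10⁻¹¹ m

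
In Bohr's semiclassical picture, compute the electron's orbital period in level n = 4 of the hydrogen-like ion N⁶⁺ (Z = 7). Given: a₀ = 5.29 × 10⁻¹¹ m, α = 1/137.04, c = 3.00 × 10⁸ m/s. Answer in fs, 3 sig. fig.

0.198 fs

r = n²a₀/Z = 4²·5.29 × 10⁻¹¹/7 = 1.21 × 10⁻¹⁰ m
v = Zαc/n = 7·0.00730·3.00 × 10⁸/4 = 3.83 × 10⁶ m/s
T = 2πr/v = 1.98 × 10⁻¹⁶ s = 0.198 fs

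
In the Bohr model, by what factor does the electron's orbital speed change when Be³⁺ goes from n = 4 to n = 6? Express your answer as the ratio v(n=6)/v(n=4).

2/3

v ∝ Z^1 · n^-1; with Z fixed, v ∝ n^-1.
v(n=6)/v(n=4) = (6/4)^-1 = 2/3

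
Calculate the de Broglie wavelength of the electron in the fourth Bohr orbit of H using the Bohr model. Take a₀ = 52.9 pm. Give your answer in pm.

The Bohr quantisation condition is nλ = 2πr_n.
r_n = n²a₀/Z = 846 pm
λ = 2πr_n/n = 2π·846/4 = 1330 pm

1330 pm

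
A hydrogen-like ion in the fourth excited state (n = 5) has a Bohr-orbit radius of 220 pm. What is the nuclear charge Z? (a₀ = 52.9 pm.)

6

r_n = n²a₀/Z ⇒ Z = n²a₀/r = 5² × 52.9 / 220 ≈ 6.01
Z = 6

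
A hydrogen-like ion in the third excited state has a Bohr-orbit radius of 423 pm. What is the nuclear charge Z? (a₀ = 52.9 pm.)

2

r_n = n²a₀/Z ⇒ Z = n²a₀/r = 4² × 52.9 / 423 ≈ 2.00
Z = 2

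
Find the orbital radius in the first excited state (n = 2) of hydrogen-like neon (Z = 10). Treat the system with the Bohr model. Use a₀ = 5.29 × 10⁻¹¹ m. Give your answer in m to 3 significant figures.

2.12 × 10⁻¹¹ m

r_n = n²a₀/Z = 2² × 5.29 × 10⁻¹¹ / 10
    = 4 × 5.29 × 10⁻¹¹ / 10 = 2.12 × 10⁻¹¹ m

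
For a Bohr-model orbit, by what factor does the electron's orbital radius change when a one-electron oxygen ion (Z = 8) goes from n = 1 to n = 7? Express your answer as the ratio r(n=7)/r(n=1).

r ∝ Z^-1 · n^2; with Z fixed, r ∝ n^2.
r(n=7)/r(n=1) = (7/1)^2 = 49

49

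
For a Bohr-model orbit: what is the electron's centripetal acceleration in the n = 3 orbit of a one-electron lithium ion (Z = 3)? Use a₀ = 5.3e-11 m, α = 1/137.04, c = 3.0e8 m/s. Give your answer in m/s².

3.0e22 m/s²

r = n²a₀/Z = 1.6e-10 m, v = Zαc/n = 2.2e6 m/s
a = v²/r = (2.2e6)² / 1.6e-10 = 3.0e22 m/s²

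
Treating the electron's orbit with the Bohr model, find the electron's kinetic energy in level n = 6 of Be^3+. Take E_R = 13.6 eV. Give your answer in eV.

6.04 eV

For a Coulomb orbit the virial theorem gives K = −E_n.
E_n = −E_R·Z²/n², so K = E_R·Z²/n² = 13.6 × 4²/6² = 6.04 eV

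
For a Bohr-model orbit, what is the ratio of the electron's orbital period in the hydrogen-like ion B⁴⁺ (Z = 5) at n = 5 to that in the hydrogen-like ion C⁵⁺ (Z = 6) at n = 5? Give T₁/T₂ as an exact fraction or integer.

T ∝ Z^-2 · n^3
T₁/T₂ = (5/6)^-2 · (5/5)^3 = 36/25

36/25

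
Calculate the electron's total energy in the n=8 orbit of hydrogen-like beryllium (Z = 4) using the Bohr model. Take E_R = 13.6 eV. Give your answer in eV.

E_n = −E_R·Z²/n² = −13.6 × 4²/8² = -3.40 eV

-3.40 eV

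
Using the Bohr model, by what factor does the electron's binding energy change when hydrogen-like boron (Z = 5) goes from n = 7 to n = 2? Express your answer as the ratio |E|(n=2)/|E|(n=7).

|E| ∝ Z^2 · n^-2; with Z fixed, |E| ∝ n^-2.
|E|(n=2)/|E|(n=7) = (2/7)^-2 = 49/4

49/4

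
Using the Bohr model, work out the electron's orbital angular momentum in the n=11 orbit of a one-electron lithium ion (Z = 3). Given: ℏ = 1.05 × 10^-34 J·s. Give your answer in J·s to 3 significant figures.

L_n = nℏ = 11 × 1.05 × 10^-34 = 1.16 × 10^-33 J·s

1.16 × 10^-33 J·s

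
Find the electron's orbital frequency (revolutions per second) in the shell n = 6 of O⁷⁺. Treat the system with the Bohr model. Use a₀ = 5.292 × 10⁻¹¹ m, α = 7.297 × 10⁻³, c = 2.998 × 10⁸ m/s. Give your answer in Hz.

1.949 × 10¹⁵ Hz

r = n²a₀/Z = 2.381 × 10⁻¹⁰ m, v = Zαc/n = 2.917 × 10⁶ m/s
f = v/(2πr) = 1.949 × 10¹⁵ Hz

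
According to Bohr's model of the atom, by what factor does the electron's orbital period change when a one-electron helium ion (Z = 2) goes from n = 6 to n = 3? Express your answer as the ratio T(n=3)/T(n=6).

T ∝ Z^-2 · n^3; with Z fixed, T ∝ n^3.
T(n=3)/T(n=6) = (3/6)^3 = 1/8

1/8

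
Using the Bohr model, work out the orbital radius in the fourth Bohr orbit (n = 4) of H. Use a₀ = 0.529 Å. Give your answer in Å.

r_n = n²a₀/Z = 4² × 0.529 / 1
    = 16 × 0.529 / 1 = 8.46 Å

8.46 Å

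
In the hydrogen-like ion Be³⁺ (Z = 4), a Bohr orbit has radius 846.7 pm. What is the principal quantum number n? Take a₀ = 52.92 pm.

r_n = n²a₀/Z ⇒ n² = rZ/a₀ = 846.7 × 4 / 52.92 ≈ 64.00
n = 8

8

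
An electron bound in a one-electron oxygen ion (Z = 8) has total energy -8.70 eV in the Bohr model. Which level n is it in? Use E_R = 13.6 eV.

10

E_n = −E_R Z²/n² ⇒ n² = E_R Z²/(−E_n) = 13.6 × 8² / 8.70 ≈ 100.05
n = 10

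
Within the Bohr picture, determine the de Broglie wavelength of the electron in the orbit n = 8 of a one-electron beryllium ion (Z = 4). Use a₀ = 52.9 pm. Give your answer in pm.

665 pm

The Bohr quantisation condition is nλ = 2πr_n.
r_n = n²a₀/Z = 846 pm
λ = 2πr_n/n = 2π·846/8 = 665 pm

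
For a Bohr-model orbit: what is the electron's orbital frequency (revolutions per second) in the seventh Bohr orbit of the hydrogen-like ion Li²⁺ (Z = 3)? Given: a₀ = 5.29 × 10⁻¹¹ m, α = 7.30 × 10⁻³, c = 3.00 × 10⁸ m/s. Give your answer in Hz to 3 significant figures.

r = n²a₀/Z = 8.64 × 10⁻¹⁰ m, v = Zαc/n = 9.39 × 10⁵ m/s
f = v/(2πr) = 1.73 × 10¹⁴ Hz

1.73 × 10¹⁴ Hz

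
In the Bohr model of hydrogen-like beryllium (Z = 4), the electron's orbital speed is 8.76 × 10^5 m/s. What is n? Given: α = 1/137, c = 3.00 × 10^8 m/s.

10

v_n = Zαc/n ⇒ n = Zαc/v = 4 × 0.00730 × 3.00 × 10^8 / 8.76 × 10^5 ≈ 10.00
n = 10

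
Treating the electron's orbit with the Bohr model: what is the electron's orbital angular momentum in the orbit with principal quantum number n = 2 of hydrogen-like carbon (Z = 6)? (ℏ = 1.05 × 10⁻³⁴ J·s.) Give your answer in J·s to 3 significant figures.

L_n = nℏ = 2 × 1.05 × 10⁻³⁴ = 2.10 × 10⁻³⁴ J·s

2.10 × 10⁻³⁴ J·s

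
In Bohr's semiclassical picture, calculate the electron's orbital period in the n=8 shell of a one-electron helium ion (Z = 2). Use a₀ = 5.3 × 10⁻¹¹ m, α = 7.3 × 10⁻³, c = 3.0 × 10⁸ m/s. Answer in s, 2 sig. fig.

1.9 × 10⁻¹⁴ s

r = n²a₀/Z = 8²·5.3 × 10⁻¹¹/2 = 1.7 × 10⁻⁹ m
v = Zαc/n = 2·0.0073·3.0 × 10⁸/8 = 5.5 × 10⁵ m/s
T = 2πr/v = 1.9 × 10⁻¹⁴ s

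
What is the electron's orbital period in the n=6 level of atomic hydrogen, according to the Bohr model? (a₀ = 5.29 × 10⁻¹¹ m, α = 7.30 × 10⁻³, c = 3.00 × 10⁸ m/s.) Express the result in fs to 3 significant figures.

r = n²a₀/Z = 6²·5.29 × 10⁻¹¹/1 = 1.90 × 10⁻⁹ m
v = Zαc/n = 1·0.00730·3.00 × 10⁸/6 = 3.65 × 10⁵ m/s
T = 2πr/v = 3.28 × 10⁻¹⁴ s = 32.8 fs

32.8 fs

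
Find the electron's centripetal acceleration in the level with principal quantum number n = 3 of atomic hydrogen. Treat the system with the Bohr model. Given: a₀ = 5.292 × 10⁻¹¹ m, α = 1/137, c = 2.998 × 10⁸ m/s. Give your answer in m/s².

r = n²a₀/Z = 4.763 × 10⁻¹⁰ m, v = Zαc/n = 7.294 × 10⁵ m/s
a = v²/r = (7.294 × 10⁵)² / 4.763 × 10⁻¹⁰ = 1.117 × 10²¹ m/s²

1.117 × 10²¹ m/s²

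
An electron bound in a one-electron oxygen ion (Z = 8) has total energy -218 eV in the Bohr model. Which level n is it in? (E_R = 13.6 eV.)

2

E_n = −E_R Z²/n² ⇒ n² = E_R Z²/(−E_n) = 13.6 × 8² / 218 ≈ 3.99
n = 2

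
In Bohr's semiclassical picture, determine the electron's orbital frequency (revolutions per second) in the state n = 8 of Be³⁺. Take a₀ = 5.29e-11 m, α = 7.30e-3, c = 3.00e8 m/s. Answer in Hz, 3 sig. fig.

r = n²a₀/Z = 8.46e-10 m, v = Zαc/n = 1.09e6 m/s
f = v/(2πr) = 2.06e14 Hz

2.06e14 Hz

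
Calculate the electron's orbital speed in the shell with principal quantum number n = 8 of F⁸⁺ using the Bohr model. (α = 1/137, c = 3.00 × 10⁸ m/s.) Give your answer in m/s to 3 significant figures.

2.46 × 10⁶ m/s

v_n = Zαc/n = 9 × 0.00730 × 3.00 × 10⁸ / 8
    = 2.46 × 10⁶ m/s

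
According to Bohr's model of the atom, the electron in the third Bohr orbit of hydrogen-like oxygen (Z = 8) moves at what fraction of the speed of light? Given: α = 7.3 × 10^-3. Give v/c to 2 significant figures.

v_n = Zαc/n, so v/c = Zα/n = 8 × 0.0073 / 3 = 0.019

0.019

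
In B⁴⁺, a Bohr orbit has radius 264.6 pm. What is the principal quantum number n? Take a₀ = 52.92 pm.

r_n = n²a₀/Z ⇒ n² = rZ/a₀ = 264.6 × 5 / 52.92 ≈ 25.00
n = 5

5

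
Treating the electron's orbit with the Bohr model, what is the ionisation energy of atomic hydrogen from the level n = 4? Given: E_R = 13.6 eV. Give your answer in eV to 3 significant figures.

0.850 eV

E_n = −E_R·Z²/n² = −13.6 × 1²/4² eV = -0.850 eV
Ionisation energy = −E_n = 0.850 eV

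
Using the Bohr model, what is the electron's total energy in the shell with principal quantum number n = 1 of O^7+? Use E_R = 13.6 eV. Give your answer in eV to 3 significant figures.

-870 eV

E_n = −E_R·Z²/n² = −13.6 × 8²/1² = -870 eV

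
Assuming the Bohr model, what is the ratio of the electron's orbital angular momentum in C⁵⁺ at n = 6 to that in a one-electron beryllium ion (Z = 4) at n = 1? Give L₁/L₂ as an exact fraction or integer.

6

L = nℏ is independent of Z.
L₁/L₂ = n₁/n₂ = 6/1 = 6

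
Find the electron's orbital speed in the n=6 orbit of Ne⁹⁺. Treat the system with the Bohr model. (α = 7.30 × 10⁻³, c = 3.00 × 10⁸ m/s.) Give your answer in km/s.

3650 km/s

v_n = Zαc/n = 10 × 0.00730 × 3.00 × 10⁸ / 6
    = 3650 km/s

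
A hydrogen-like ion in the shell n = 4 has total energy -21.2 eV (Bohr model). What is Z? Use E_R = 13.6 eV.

5

E_n = −E_R Z²/n² ⇒ Z² = −E_n n²/E_R = 21.2 × 4² / 13.6 ≈ 24.94
Z = 5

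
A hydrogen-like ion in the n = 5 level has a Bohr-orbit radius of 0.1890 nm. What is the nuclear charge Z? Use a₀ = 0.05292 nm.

r_n = n²a₀/Z ⇒ Z = n²a₀/r = 5² × 0.05292 / 0.1890 ≈ 7.00
Z = 7

7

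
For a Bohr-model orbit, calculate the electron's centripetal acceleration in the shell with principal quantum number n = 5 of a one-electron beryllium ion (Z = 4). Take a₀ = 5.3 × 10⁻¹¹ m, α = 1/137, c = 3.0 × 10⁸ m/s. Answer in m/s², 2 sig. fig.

r = n²a₀/Z = 3.3 × 10⁻¹⁰ m, v = Zαc/n = 1.8 × 10⁶ m/s
a = v²/r = (1.8 × 10⁶)² / 3.3 × 10⁻¹⁰ = 9.3 × 10²¹ m/s²

9.3 × 10²¹ m/s²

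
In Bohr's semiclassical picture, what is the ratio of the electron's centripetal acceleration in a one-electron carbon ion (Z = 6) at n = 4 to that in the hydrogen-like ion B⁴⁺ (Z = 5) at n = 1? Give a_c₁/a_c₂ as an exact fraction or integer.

a_c ∝ Z^3 · n^-4
a_c₁/a_c₂ = (6/5)^3 · (4/1)^-4 = 27/4000

27/4000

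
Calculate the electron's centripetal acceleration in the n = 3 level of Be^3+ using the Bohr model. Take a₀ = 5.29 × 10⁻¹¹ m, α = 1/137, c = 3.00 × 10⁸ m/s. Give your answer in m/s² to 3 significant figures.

7.16 × 10²² m/s²

r = n²a₀/Z = 1.19 × 10⁻¹⁰ m, v = Zαc/n = 2.92 × 10⁶ m/s
a = v²/r = (2.92 × 10⁶)² / 1.19 × 10⁻¹⁰ = 7.16 × 10²² m/s²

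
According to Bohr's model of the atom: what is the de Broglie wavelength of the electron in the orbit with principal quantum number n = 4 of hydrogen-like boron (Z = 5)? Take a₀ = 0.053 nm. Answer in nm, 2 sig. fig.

0.27 nm

The Bohr quantisation condition is nλ = 2πr_n.
r_n = n²a₀/Z = 0.17 nm
λ = 2πr_n/n = 2π·0.17/4 = 0.27 nm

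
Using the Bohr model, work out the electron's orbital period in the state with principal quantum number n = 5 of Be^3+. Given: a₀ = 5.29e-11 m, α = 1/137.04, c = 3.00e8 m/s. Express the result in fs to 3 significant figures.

1.19 fs

r = n²a₀/Z = 5²·5.29e-11/4 = 3.31e-10 m
v = Zαc/n = 4·0.00730·3.00e8/5 = 1.75e6 m/s
T = 2πr/v = 1.19e-15 s = 1.19 fs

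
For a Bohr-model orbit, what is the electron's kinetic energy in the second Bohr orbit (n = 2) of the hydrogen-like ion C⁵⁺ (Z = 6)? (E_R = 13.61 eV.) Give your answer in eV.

122.5 eV

For a Coulomb orbit the virial theorem gives K = −E_n.
E_n = −E_R·Z²/n², so K = E_R·Z²/n² = 13.61 × 6²/2² = 122.5 eV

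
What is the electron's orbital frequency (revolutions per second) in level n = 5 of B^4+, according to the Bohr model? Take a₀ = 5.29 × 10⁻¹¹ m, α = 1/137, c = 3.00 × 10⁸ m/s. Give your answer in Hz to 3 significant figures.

1.32 × 10¹⁵ Hz

r = n²a₀/Z = 2.64 × 10⁻¹⁰ m, v = Zαc/n = 2.19 × 10⁶ m/s
f = v/(2πr) = 1.32 × 10¹⁵ Hz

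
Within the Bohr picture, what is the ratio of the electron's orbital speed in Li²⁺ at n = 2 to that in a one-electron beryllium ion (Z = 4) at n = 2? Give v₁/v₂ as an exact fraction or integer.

3/4

v ∝ Z^1 · n^-1
v₁/v₂ = (3/4)^1 · (2/2)^-1 = 3/4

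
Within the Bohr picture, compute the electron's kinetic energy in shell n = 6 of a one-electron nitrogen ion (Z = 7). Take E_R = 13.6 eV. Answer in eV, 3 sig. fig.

18.5 eV

For a Coulomb orbit the virial theorem gives K = −E_n.
E_n = −E_R·Z²/n², so K = E_R·Z²/n² = 13.6 × 7²/6² = 18.5 eV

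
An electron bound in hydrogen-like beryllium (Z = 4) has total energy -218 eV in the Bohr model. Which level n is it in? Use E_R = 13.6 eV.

1

E_n = −E_R Z²/n² ⇒ n² = E_R Z²/(−E_n) = 13.6 × 4² / 218 ≈ 1.00
n = 1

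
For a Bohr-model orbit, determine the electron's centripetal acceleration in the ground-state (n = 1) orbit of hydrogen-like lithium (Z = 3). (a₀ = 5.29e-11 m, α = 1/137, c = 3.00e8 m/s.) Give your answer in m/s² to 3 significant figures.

2.45e24 m/s²

r = n²a₀/Z = 1.76e-11 m, v = Zαc/n = 6.57e6 m/s
a = v²/r = (6.57e6)² / 1.76e-11 = 2.45e24 m/s²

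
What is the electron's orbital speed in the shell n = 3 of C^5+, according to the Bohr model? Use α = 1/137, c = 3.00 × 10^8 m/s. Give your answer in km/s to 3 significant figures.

4380 km/s

v_n = Zαc/n = 6 × 0.00730 × 3.00 × 10^8 / 3
    = 4380 km/s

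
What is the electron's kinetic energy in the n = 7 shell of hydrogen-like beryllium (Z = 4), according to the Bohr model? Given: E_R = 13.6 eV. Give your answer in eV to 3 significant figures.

4.44 eV

For a Coulomb orbit the virial theorem gives K = −E_n.
E_n = −E_R·Z²/n², so K = E_R·Z²/n² = 13.6 × 4²/7² = 4.44 eV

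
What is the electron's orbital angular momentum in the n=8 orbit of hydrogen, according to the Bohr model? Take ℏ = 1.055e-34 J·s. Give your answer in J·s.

8.440e-34 J·s

L_n = nℏ = 8 × 1.055e-34 = 8.440e-34 J·s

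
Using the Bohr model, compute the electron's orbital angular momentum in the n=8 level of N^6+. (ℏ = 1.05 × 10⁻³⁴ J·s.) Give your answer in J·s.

L_n = nℏ = 8 × 1.05 × 10⁻³⁴ = 8.40 × 10⁻³⁴ J·s

8.40 × 10⁻³⁴ J·s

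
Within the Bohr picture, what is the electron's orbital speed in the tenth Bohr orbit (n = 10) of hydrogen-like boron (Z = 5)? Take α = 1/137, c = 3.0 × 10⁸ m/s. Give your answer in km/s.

1100 km/s

v_n = Zαc/n = 5 × 0.0073 × 3.0 × 10⁸ / 10
    = 1100 km/s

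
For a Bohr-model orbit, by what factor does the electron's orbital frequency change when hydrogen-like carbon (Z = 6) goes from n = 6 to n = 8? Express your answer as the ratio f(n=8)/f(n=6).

f ∝ Z^2 · n^-3; with Z fixed, f ∝ n^-3.
f(n=8)/f(n=6) = (8/6)^-3 = 27/64

27/64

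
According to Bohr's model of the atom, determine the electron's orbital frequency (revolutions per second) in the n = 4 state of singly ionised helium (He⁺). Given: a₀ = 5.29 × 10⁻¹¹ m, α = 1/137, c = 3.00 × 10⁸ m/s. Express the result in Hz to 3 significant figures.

4.12 × 10¹⁴ Hz

r = n²a₀/Z = 4.23 × 10⁻¹⁰ m, v = Zαc/n = 1.09 × 10⁶ m/s
f = v/(2πr) = 4.12 × 10¹⁴ Hz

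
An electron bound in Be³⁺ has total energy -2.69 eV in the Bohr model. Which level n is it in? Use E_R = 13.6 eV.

E_n = −E_R Z²/n² ⇒ n² = E_R Z²/(−E_n) = 13.6 × 4² / 2.69 ≈ 80.89
n = 9

9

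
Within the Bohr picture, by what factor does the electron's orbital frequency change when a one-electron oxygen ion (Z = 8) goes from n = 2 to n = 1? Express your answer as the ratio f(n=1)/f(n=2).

f ∝ Z^2 · n^-3; with Z fixed, f ∝ n^-3.
f(n=1)/f(n=2) = (1/2)^-3 = 8

8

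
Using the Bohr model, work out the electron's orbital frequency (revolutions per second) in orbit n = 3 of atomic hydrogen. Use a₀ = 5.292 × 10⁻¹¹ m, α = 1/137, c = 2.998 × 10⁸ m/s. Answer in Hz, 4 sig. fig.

r = n²a₀/Z = 4.763 × 10⁻¹⁰ m, v = Zαc/n = 7.294 × 10⁵ m/s
f = v/(2πr) = 2.438 × 10¹⁴ Hz

2.438 × 10¹⁴ Hz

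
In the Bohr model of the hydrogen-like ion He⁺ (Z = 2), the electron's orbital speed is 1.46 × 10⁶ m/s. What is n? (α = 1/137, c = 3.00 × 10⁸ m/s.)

3

v_n = Zαc/n ⇒ n = Zαc/v = 2 × 0.00730 × 3.00 × 10⁸ / 1.46 × 10⁶ ≈ 3.00
n = 3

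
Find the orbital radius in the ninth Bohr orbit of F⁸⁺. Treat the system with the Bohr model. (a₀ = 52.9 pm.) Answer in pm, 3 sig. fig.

r_n = n²a₀/Z = 9² × 52.9 / 9
    = 81 × 52.9 / 9 = 476 pm

476 pm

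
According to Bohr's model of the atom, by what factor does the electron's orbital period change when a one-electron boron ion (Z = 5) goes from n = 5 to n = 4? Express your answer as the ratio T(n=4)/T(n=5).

T ∝ Z^-2 · n^3; with Z fixed, T ∝ n^3.
T(n=4)/T(n=5) = (4/5)^3 = 64/125

64/125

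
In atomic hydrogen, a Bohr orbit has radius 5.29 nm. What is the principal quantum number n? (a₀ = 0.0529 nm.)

r_n = n²a₀/Z ⇒ n² = rZ/a₀ = 5.29 × 1 / 0.0529 ≈ 100.00
n = 10

10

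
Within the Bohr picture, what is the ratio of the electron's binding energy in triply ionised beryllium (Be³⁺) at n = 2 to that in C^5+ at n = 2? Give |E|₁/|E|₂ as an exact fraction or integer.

4/9

|E| ∝ Z^2 · n^-2
|E|₁/|E|₂ = (4/6)^2 · (2/2)^-2 = 4/9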